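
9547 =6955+2592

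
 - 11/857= - 11/857 = - 0.01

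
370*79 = 29230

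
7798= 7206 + 592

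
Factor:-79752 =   -  2^3*3^1*3323^1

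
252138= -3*( - 84046)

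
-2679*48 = -128592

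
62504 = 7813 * 8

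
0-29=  - 29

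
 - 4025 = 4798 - 8823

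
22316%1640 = 996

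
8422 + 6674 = 15096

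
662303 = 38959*17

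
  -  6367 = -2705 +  - 3662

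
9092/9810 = 4546/4905 =0.93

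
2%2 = 0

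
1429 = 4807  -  3378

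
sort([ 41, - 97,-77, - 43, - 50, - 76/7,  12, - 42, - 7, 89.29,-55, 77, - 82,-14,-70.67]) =[-97,-82, - 77,-70.67, - 55,-50,-43,-42, -14,-76/7, - 7 , 12 , 41,77,89.29]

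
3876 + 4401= 8277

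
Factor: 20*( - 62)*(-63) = 2^3*3^2*5^1*7^1*31^1 = 78120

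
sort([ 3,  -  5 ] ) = [  -  5, 3]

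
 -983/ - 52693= 983/52693= 0.02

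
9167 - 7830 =1337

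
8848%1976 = 944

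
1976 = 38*52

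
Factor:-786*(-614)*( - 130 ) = - 2^3 * 3^1*5^1*13^1*131^1 *307^1 =- 62738520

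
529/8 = 66 + 1/8 = 66.12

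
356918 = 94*3797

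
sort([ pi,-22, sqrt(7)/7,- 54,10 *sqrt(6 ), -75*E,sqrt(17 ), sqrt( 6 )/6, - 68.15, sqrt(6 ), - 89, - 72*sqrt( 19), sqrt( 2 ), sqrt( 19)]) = [- 72*sqrt( 19), - 75*E,-89,  -  68.15, - 54, - 22,sqrt( 7) /7 , sqrt( 6 ) /6, sqrt( 2 ), sqrt ( 6), pi, sqrt(17), sqrt(19 ), 10 * sqrt(6 )]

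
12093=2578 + 9515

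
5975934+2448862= 8424796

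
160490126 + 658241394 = 818731520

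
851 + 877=1728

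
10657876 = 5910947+4746929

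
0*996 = 0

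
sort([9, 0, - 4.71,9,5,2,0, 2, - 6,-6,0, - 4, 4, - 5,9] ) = [ - 6 ,-6 , - 5, - 4.71, - 4,0,0,0,2, 2,4,  5,9,9,  9] 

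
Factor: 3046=2^1*1523^1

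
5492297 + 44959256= 50451553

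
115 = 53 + 62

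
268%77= 37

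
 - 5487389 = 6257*( - 877 ) 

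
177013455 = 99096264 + 77917191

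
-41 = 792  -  833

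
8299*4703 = 39030197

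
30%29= 1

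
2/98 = 1/49  =  0.02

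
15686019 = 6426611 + 9259408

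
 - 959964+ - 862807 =- 1822771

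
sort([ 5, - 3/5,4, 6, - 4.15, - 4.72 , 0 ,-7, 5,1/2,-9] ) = [-9,  -  7, - 4.72 , - 4.15 , - 3/5, 0,1/2, 4, 5, 5 , 6]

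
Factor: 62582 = 2^1 *13^1*29^1*83^1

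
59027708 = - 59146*( - 998) 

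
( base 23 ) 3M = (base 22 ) 43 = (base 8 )133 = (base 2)1011011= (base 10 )91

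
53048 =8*6631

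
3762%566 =366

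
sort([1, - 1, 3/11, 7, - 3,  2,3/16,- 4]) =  [- 4, - 3, - 1 , 3/16, 3/11,  1,  2, 7 ] 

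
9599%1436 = 983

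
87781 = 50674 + 37107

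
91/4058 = 91/4058 = 0.02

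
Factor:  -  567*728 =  -2^3*3^4*7^2*13^1 = -  412776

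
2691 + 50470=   53161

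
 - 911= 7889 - 8800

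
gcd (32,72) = 8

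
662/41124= 331/20562 = 0.02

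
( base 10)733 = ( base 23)18k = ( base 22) 1B7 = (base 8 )1335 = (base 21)1DJ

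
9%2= 1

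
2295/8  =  2295/8=286.88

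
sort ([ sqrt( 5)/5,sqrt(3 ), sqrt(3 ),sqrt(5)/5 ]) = [ sqrt(5 )/5,sqrt(5)/5,sqrt(3), sqrt(3 )]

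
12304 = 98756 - 86452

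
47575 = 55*865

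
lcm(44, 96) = 1056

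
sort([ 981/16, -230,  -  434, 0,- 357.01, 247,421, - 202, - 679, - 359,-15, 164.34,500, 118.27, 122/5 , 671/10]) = [-679, - 434,-359,  -  357.01, - 230, -202 ,  -  15, 0, 122/5, 981/16, 671/10, 118.27, 164.34,  247, 421,500]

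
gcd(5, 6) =1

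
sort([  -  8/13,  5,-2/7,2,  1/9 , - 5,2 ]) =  [-5, - 8/13,  -  2/7 , 1/9,2,2, 5 ]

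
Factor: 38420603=13^1 * 19^1* 23^1* 6763^1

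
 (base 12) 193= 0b11111111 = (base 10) 255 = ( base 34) 7H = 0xff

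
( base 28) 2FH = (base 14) A33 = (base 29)2B4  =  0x7D5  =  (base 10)2005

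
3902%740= 202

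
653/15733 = 653/15733= 0.04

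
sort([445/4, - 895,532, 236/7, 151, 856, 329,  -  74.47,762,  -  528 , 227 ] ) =[ - 895, - 528 , - 74.47,  236/7 , 445/4,151, 227, 329, 532, 762,856]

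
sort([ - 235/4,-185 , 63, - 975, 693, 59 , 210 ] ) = [ - 975,- 185, - 235/4, 59, 63, 210, 693] 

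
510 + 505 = 1015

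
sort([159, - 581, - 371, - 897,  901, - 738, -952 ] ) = [-952 , - 897, - 738,  -  581, - 371,159,901]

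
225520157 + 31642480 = 257162637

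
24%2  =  0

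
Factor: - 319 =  - 11^1*29^1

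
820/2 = 410  =  410.00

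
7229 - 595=6634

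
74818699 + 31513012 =106331711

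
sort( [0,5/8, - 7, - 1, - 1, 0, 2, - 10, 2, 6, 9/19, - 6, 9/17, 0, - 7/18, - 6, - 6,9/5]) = [ - 10,-7, - 6, - 6 , - 6,-1,-1, - 7/18 , 0,0, 0, 9/19,9/17 , 5/8 , 9/5, 2, 2, 6] 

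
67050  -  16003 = 51047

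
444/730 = 222/365  =  0.61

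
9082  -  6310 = 2772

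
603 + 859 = 1462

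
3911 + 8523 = 12434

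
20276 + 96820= 117096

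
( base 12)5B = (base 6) 155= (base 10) 71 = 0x47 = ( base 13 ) 56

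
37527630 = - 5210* ( - 7203 )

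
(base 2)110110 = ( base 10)54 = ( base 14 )3C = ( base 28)1q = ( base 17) 33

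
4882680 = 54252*90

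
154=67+87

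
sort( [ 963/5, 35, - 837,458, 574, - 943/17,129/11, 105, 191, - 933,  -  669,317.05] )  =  [ - 933, - 837, - 669, - 943/17, 129/11, 35, 105, 191,963/5, 317.05, 458, 574]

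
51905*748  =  38824940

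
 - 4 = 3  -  7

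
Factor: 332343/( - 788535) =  - 3^(  -  1)*5^(-1) * 59^( - 1 ) * 373^1= -373/885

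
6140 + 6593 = 12733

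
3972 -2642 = 1330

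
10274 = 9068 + 1206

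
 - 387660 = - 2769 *140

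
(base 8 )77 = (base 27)29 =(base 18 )39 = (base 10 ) 63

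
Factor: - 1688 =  - 2^3*211^1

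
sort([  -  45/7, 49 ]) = [ - 45/7,49 ] 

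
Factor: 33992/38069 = 2^3*7^1*607^1*38069^( - 1) 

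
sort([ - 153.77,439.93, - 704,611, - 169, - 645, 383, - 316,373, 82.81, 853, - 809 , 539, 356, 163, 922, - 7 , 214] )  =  [ - 809, - 704  , -645, - 316,  -  169,  -  153.77,  -  7, 82.81, 163, 214, 356,373, 383,439.93, 539, 611, 853, 922 ] 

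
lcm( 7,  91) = 91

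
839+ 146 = 985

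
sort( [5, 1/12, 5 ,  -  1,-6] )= [ - 6, - 1,1/12, 5, 5] 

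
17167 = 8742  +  8425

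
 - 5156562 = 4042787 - 9199349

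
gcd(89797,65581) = 1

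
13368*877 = 11723736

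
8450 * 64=540800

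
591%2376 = 591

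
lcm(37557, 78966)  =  3079674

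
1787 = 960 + 827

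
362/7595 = 362/7595 = 0.05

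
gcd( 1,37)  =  1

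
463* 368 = 170384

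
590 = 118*5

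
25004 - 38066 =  - 13062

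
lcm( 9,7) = 63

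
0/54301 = 0= 0.00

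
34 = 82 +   -  48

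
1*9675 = 9675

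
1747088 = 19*91952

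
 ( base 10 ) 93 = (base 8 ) 135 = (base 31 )30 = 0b1011101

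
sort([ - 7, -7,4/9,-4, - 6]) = [ - 7,  -  7,  -  6, -4,4/9]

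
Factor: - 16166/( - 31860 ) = 2^ ( - 1)*3^( - 3 )*5^( -1 ) * 137^1 = 137/270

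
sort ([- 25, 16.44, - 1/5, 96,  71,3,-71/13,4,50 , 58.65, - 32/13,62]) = [ - 25, - 71/13,-32/13, - 1/5,3,4, 16.44, 50,  58.65,62,71,96] 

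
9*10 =90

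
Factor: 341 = 11^1*31^1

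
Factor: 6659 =6659^1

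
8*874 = 6992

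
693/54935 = 693/54935= 0.01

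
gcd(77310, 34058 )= 2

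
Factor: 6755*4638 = 2^1*3^1*5^1*7^1*193^1*773^1 = 31329690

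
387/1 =387 = 387.00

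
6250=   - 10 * (  -  625 )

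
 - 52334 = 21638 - 73972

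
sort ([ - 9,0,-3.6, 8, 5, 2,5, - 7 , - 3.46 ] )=[-9, -7,  -  3.6, - 3.46, 0, 2, 5, 5, 8 ] 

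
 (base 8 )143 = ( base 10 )99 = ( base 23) 47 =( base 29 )3C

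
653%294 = 65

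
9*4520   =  40680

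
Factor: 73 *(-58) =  - 4234 = -2^1*29^1 * 73^1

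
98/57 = 1+41/57= 1.72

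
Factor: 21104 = 2^4*1319^1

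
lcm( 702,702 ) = 702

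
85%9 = 4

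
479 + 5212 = 5691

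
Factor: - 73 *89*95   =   - 617215 = - 5^1 * 19^1*73^1*89^1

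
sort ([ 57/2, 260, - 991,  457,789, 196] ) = [  -  991,57/2,196 , 260,457,789 ] 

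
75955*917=69650735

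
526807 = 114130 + 412677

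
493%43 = 20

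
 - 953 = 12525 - 13478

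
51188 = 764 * 67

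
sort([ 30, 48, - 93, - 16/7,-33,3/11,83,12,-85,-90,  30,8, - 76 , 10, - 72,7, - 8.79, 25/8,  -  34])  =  [ - 93, - 90,  -  85, - 76,-72, - 34,-33,-8.79, - 16/7, 3/11, 25/8,  7,8,10, 12, 30, 30,48, 83 ] 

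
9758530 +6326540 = 16085070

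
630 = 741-111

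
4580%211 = 149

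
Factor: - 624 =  - 2^4*3^1*13^1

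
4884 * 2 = 9768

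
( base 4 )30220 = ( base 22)1eg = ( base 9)1087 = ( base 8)1450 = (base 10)808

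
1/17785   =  1/17785 = 0.00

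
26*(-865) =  - 22490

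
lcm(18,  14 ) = 126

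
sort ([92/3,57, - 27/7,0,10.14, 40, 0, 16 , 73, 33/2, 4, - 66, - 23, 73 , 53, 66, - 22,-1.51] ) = [ - 66,-23,- 22, - 27/7, - 1.51,  0,0, 4, 10.14,16, 33/2, 92/3,  40,53, 57,66, 73, 73 ]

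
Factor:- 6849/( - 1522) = 9/2 = 2^( - 1)*3^2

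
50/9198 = 25/4599  =  0.01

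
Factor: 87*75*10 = 2^1 * 3^2*5^3 *29^1 = 65250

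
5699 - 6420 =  - 721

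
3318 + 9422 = 12740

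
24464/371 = 65  +  349/371 = 65.94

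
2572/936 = 2 + 175/234=   2.75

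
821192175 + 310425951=1131618126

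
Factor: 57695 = 5^1*11^1*1049^1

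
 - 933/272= - 933/272 = - 3.43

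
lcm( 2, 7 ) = 14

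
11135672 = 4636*2402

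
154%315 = 154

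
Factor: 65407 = 65407^1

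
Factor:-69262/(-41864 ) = 34631/20932=2^( - 2 )*5233^( - 1)*34631^1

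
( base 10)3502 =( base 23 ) 6e6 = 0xdae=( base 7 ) 13132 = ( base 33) 374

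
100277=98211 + 2066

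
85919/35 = 2454 + 29/35= 2454.83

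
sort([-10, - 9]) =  [ - 10, - 9] 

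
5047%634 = 609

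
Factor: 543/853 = 3^1*181^1*853^(-1) 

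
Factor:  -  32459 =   -  7^1 * 4637^1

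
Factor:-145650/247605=- 2^1*5^1*17^(-1) = - 10/17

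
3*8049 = 24147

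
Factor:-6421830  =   - 2^1 *3^1*5^1*23^1*41^1*227^1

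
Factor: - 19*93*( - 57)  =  100719 =3^2*19^2*31^1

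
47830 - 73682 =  - 25852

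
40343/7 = 40343/7 = 5763.29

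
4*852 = 3408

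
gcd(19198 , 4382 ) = 2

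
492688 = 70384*7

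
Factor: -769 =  -769^1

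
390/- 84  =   - 65/14=-  4.64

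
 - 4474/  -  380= 11 + 147/190=11.77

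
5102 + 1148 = 6250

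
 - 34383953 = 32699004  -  67082957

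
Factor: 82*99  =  8118 = 2^1*3^2*11^1*41^1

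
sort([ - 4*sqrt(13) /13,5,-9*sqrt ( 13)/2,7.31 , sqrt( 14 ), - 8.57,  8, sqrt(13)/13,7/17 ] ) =[-9*sqrt(13)/2, - 8.57,  -  4 *sqrt(13 ) /13,sqrt( 13)/13,  7/17, sqrt( 14),5,7.31,8] 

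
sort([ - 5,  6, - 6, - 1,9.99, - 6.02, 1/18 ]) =[- 6.02,-6 , - 5, - 1, 1/18,6,  9.99]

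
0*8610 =0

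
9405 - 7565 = 1840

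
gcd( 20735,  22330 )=1595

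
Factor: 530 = 2^1*5^1*53^1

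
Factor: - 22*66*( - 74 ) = 107448= 2^3*3^1 * 11^2 * 37^1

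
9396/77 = 9396/77 =122.03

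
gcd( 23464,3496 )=8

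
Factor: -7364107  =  -227^1 * 32441^1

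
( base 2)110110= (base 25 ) 24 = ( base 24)26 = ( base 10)54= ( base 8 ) 66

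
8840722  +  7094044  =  15934766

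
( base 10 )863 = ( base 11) 715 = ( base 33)Q5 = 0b1101011111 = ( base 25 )19D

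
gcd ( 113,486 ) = 1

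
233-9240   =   - 9007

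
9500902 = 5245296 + 4255606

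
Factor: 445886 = 2^1*7^1*31849^1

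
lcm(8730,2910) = 8730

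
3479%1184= 1111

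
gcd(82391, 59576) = 1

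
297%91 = 24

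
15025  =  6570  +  8455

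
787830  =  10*78783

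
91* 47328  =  4306848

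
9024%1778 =134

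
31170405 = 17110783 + 14059622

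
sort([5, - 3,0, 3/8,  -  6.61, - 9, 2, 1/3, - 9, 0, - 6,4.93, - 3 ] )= [ - 9, - 9, - 6.61, - 6, - 3,-3,  0,0,1/3,  3/8, 2, 4.93 , 5 ]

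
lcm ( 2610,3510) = 101790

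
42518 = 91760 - 49242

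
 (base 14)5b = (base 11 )74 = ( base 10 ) 81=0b1010001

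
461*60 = 27660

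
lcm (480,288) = 1440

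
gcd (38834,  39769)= 1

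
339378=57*5954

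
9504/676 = 14 + 10/169 = 14.06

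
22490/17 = 1322+16/17 = 1322.94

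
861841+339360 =1201201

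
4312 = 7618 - 3306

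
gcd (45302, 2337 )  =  1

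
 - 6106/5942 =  - 3053/2971 = -1.03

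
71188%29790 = 11608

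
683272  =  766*892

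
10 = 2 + 8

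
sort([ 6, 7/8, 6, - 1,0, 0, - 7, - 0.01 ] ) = [ - 7  , - 1, - 0.01, 0, 0, 7/8, 6,6 ]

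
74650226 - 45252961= 29397265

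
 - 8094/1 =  - 8094 = - 8094.00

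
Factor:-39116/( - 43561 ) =2^2*7^(-2)*11^1=44/49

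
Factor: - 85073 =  - 241^1*  353^1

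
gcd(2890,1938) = 34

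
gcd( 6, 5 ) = 1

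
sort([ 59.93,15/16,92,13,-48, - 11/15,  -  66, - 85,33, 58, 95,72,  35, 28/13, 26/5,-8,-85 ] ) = [- 85, - 85, -66,-48, - 8,-11/15, 15/16, 28/13,26/5, 13,33,35 , 58 , 59.93,72,92, 95]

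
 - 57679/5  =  -57679/5 = -11535.80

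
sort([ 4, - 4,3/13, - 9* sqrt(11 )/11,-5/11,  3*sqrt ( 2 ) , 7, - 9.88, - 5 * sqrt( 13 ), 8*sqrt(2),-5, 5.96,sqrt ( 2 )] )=[-5*sqrt( 13), - 9.88,-5,-4, - 9*sqrt ( 11) /11, -5/11, 3/13,sqrt( 2 ), 4, 3*sqrt(2),5.96, 7,  8*sqrt(2) ]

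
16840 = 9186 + 7654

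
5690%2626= 438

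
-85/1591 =  -  1 + 1506/1591=-0.05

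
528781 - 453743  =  75038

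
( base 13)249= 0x18f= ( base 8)617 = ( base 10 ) 399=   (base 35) BE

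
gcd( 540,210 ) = 30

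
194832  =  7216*27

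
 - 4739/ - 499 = 9 + 248/499 = 9.50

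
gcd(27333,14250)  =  3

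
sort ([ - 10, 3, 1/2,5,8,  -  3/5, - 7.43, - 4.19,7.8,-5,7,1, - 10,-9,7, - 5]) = [ - 10, - 10,- 9, - 7.43,-5, - 5, - 4.19, - 3/5,1/2, 1, 3,5,7,7,7.8,8 ] 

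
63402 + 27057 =90459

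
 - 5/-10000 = 1/2000 = 0.00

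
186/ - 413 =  - 186/413= - 0.45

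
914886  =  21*43566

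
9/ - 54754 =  - 9/54754 = - 0.00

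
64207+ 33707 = 97914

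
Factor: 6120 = 2^3*3^2*5^1*17^1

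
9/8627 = 9/8627 = 0.00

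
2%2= 0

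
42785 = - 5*( - 8557)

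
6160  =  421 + 5739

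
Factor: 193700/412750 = 298/635 =2^1*5^( - 1)*127^( - 1)* 149^1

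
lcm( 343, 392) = 2744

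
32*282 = 9024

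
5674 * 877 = 4976098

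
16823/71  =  16823/71 = 236.94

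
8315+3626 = 11941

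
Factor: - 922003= - 37^1*24919^1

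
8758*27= 236466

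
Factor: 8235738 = 2^1*3^2*7^1*163^1*401^1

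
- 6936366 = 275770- 7212136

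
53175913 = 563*94451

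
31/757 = 31/757 = 0.04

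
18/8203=18/8203 = 0.00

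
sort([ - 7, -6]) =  [ - 7, - 6]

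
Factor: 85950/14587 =2^1 *3^2*5^2*29^( - 1) * 191^1*503^( - 1 ) 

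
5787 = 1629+4158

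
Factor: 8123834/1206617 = 2^1 * 73^(-1 )*101^1*131^1*307^1 * 16529^( - 1 ) 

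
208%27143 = 208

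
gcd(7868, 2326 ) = 2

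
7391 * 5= 36955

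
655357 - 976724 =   -  321367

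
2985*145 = 432825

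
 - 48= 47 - 95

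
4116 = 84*49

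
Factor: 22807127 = 7^1*3258161^1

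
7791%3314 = 1163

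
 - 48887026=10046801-58933827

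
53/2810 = 53/2810 =0.02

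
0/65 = 0 = 0.00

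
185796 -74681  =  111115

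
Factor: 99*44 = 4356 = 2^2* 3^2*11^2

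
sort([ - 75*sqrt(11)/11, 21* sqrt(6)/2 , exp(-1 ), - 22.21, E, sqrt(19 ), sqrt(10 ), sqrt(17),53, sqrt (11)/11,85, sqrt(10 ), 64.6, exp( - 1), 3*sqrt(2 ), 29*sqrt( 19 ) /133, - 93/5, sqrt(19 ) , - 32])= [-32, - 75*sqrt(11)/11, - 22.21, - 93/5,  sqrt ( 11 ) /11, exp( - 1 ), exp( - 1), 29*sqrt ( 19) /133, E,sqrt(10), sqrt( 10), sqrt(17 ),3*sqrt( 2), sqrt(19 ), sqrt( 19 ) , 21  *sqrt(6)/2,53, 64.6 , 85 ]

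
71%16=7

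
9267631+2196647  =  11464278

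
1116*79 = 88164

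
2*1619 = 3238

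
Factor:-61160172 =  - 2^2 * 3^1 * 2179^1*2339^1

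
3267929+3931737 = 7199666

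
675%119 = 80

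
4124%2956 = 1168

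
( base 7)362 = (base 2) 10111111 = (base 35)5G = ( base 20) 9B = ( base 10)191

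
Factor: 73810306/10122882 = 3^ ( - 1 ) * 7^( - 1)*11^( - 1)*367^1 * 21911^ ( - 1) * 100559^1 = 36905153/5061441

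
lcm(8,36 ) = 72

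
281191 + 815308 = 1096499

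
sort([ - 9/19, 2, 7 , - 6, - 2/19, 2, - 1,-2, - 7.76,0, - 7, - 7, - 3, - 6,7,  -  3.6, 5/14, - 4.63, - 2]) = [ - 7.76,  -  7 , - 7,- 6,-6,  -  4.63, - 3.6, - 3, -2,-2, - 1, - 9/19,-2/19, 0, 5/14,2, 2,7, 7 ]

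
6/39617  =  6/39617=0.00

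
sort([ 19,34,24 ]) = [ 19 , 24,34]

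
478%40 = 38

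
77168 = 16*4823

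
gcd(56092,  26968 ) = 4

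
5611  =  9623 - 4012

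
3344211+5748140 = 9092351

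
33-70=-37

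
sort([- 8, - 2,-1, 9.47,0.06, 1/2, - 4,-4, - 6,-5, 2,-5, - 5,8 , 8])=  [-8,  -  6,-5,  -  5,  -  5, - 4,- 4, - 2,- 1,0.06,  1/2,2,8,8,9.47]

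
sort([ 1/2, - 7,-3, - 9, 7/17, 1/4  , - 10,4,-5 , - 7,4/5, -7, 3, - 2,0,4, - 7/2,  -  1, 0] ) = [ - 10, - 9,- 7,-7,-7, -5, - 7/2, - 3, - 2, - 1,0,  0, 1/4,7/17, 1/2, 4/5,  3, 4,  4]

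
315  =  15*21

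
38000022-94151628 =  - 56151606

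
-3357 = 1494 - 4851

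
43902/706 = 21951/353 = 62.18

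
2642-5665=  - 3023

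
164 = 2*82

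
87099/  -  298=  - 293+215/298 = - 292.28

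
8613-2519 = 6094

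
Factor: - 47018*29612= - 2^3*11^1*673^1 * 23509^1 = - 1392297016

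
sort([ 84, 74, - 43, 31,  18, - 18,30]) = [ - 43, - 18, 18,  30,31, 74,84]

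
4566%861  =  261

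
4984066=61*81706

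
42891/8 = 42891/8 = 5361.38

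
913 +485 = 1398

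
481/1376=481/1376  =  0.35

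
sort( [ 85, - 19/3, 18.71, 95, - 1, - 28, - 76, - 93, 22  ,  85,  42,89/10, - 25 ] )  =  [-93,-76, - 28,  -  25, - 19/3, - 1,  89/10, 18.71,22, 42, 85,  85,95]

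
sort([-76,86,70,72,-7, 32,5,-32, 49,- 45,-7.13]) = [ -76,-45 ,  -  32,-7.13, - 7, 5,32,49,70,72, 86 ]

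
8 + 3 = 11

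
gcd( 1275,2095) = 5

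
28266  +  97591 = 125857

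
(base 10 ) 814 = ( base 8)1456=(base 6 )3434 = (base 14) 422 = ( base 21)1HG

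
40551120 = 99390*408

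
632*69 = 43608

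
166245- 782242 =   -  615997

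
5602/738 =7 + 218/369= 7.59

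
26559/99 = 268 + 3/11=268.27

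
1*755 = 755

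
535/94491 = 535/94491 = 0.01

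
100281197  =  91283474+8997723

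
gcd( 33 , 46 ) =1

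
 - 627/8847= - 209/2949 = - 0.07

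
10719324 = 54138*198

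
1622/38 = 811/19 = 42.68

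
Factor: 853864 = 2^3*11^1*31^1*313^1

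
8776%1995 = 796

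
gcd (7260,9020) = 220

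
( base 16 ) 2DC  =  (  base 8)1334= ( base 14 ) 3a4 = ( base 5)10412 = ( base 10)732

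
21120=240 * 88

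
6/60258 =1/10043 = 0.00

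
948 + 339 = 1287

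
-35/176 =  - 1+141/176 = - 0.20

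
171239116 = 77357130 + 93881986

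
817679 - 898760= - 81081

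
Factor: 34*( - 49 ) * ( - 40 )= 66640  =  2^4*5^1*7^2*17^1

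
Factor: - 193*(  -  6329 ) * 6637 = 8107075589 = 193^1*6329^1 * 6637^1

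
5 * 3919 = 19595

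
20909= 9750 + 11159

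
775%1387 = 775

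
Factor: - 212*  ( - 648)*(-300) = - 41212800 = - 2^7* 3^5*5^2*53^1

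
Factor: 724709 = 353^1*2053^1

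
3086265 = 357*8645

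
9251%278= 77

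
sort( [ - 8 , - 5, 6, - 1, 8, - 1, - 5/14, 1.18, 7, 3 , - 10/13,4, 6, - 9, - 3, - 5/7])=[ - 9 ,  -  8,  -  5, - 3,-1, - 1, - 10/13  , - 5/7, - 5/14, 1.18, 3,4, 6,6, 7, 8]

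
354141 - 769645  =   - 415504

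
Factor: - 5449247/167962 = -2^( - 1)*137^ ( - 1)*613^( - 1)*5449247^1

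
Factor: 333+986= 1319 = 1319^1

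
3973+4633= 8606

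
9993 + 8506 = 18499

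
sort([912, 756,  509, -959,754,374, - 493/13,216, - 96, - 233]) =[ - 959, - 233, - 96, - 493/13,216 , 374 , 509,754,756,  912]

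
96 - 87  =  9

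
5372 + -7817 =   -  2445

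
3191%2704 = 487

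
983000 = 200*4915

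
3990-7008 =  - 3018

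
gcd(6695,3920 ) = 5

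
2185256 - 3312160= - 1126904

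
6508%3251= 6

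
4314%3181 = 1133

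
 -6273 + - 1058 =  - 7331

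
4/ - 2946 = -1 + 1471/1473 = - 0.00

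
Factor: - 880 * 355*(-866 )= 2^5 * 5^2*11^1 * 71^1*433^1 = 270538400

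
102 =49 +53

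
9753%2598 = 1959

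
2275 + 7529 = 9804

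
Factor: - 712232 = -2^3*17^1*5237^1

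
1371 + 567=1938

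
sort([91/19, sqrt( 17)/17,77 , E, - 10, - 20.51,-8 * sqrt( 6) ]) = [ -20.51,- 8 *sqrt(6 ), - 10 , sqrt( 17)/17,  E, 91/19,77 ]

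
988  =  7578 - 6590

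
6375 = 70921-64546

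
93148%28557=7477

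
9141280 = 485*18848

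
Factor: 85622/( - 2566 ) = - 31^1*1283^( - 1 ) * 1381^1= -42811/1283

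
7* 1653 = 11571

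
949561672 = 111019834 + 838541838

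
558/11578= 279/5789= 0.05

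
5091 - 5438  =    -  347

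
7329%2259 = 552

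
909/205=909/205 = 4.43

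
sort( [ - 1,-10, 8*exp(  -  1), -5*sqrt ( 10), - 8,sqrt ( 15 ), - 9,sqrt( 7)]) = [- 5*sqrt( 10), - 10 , - 9,-8, - 1, sqrt( 7), 8 * exp ( - 1 ), sqrt( 15)]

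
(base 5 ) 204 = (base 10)54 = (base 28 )1q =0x36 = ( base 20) 2e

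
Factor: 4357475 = 5^2*174299^1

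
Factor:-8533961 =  - 61^1*139901^1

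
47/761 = 47/761 = 0.06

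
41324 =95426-54102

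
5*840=4200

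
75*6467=485025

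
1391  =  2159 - 768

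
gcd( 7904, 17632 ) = 608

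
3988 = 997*4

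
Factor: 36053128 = 2^3*1423^1*3167^1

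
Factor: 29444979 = 3^1*9814993^1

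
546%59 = 15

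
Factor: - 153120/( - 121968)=290/231 = 2^1*3^(-1 )*5^1*7^( - 1 )*11^( - 1)*29^1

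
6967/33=211 + 4/33 = 211.12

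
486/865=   486/865 = 0.56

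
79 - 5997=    - 5918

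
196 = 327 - 131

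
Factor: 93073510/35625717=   2^1* 3^( - 3) *5^1*29^( - 1 ) * 173^( - 1)*223^1*263^( - 1)*41737^1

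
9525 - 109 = 9416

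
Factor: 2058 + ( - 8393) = -6335 = - 5^1*7^1*181^1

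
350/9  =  350/9=38.89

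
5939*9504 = 56444256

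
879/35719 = 879/35719 = 0.02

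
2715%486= 285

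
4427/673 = 4427/673 = 6.58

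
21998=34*647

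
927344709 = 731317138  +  196027571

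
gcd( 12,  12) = 12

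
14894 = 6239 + 8655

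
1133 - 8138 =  - 7005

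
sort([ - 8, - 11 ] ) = [ - 11, - 8 ]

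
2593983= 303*8561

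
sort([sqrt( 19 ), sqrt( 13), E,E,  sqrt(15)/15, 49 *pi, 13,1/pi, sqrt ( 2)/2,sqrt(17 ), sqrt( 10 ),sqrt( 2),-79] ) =[-79,sqrt (15 )/15,1/pi,sqrt(2 ) /2,sqrt (2),E,E,sqrt(10 ),sqrt(13 ), sqrt(17 ),sqrt(19),13,49*pi] 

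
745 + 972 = 1717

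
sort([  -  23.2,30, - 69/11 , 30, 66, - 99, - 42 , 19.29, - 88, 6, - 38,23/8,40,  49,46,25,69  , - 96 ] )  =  [ - 99, - 96, - 88, - 42, - 38, - 23.2, - 69/11, 23/8,6 , 19.29,25,30,30,40,46, 49,66,69]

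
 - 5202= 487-5689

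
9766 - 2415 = 7351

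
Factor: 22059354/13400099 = 2^1 * 3^1*23^ ( - 2)*73^( - 1)*191^1*347^( - 1)*19249^1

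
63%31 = 1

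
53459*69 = 3688671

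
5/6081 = 5/6081 = 0.00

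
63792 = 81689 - 17897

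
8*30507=244056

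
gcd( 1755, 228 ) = 3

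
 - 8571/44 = -195 + 9/44 =-194.80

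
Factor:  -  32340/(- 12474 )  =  70/27=2^1*3^( - 3 )*5^1*7^1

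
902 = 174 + 728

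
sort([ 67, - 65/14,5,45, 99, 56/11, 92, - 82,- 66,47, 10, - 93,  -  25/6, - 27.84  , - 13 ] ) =[ - 93, - 82,- 66,  -  27.84, - 13, - 65/14, - 25/6,5,56/11,10,45,47,67, 92, 99]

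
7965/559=7965/559 = 14.25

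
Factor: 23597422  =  2^1*11798711^1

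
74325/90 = 825 + 5/6 = 825.83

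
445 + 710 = 1155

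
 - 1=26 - 27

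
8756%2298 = 1862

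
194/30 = 6 + 7/15 = 6.47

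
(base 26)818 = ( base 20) dc2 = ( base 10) 5442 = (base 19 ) f18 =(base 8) 12502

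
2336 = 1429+907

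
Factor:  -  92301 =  - 3^1 * 11^1*2797^1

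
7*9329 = 65303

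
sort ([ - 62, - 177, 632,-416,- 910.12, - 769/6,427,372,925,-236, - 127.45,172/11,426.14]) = [-910.12 ,-416, - 236, - 177, - 769/6, - 127.45, - 62,172/11, 372 , 426.14,427, 632,925 ]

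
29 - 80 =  - 51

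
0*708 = 0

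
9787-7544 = 2243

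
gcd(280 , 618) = 2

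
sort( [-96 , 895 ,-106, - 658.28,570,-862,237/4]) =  [-862,-658.28, - 106, - 96,237/4, 570,  895]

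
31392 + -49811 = -18419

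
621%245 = 131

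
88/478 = 44/239 = 0.18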